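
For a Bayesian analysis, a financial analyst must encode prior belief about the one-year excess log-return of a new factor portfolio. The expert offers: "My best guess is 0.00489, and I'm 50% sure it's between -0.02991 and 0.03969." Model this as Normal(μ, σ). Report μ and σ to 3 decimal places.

A symmetric 50% interval runs μ ± z·σ with z = 0.6745.
Half-width = 0.0348, so σ = 0.0348/0.6745 = 0.052.
μ is the stated best guess, 0.005.

μ = 0.005, σ = 0.052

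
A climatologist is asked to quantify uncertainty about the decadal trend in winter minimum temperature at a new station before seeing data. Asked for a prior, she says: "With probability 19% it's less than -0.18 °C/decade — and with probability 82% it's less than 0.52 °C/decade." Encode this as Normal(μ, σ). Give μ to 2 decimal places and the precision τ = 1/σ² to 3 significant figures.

For Normal(μ,σ), the p-quantile is μ + z_p·σ. Here z_{0.19} = -0.8779, z_{0.82} = 0.9154.
So -0.18 = μ − 0.8779σ and 0.52 = μ + 0.9154σ.
Subtracting: σ = (0.52 − -0.18)/(0.9154 − (-0.8779)) = 0.39.
Then μ = -0.18 − (-0.8779)·0.39 = 0.16.
Precision τ = 1/σ² = 1/0.3904² = 6.56.

μ = 0.16, τ = 6.56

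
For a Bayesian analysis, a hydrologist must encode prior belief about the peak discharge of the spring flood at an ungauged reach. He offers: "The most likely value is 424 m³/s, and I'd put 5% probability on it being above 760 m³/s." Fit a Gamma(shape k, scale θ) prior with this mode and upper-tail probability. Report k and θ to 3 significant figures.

k ≈ 9.18, θ ≈ 51.8

Gamma(k,θ) with k>1 has mode (k−1)θ, so θ = 424/(k−1).
Need P(X < 760) = 0.95 with θ tied to k this way. Start at k = 2, θ = 424: P(X<760) ≈ 0.535.
Too low — raise k to concentrate. Iterating converges to k ≈ 9.18.
Then θ = 424/(9.18−1) ≈ 51.8.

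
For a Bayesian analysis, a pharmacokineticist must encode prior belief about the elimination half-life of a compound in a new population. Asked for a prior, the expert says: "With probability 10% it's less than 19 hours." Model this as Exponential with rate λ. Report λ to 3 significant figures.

P(T < 19.0) = 1 − e^(−λ·19.0) = 0.1, so λ = −ln(1−0.1)/19.0 = −ln(0.9)/19.0 = 0.00555.

λ ≈ 0.00555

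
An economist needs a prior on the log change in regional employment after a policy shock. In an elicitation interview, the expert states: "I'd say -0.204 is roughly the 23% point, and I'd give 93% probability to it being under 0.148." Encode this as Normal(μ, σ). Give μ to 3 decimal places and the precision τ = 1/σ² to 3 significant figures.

μ = -0.087, τ = 39.6

For Normal(μ,σ), the p-quantile is μ + z_p·σ. Here z_{0.23} = -0.7388, z_{0.93} = 1.476.
So -0.204 = μ − 0.7388σ and 0.148 = μ + 1.476σ.
Subtracting: σ = (0.148 − -0.204)/(1.476 − (-0.7388)) = 0.159.
Then μ = -0.204 − (-0.7388)·0.159 = -0.087.
Precision τ = 1/σ² = 1/0.1589² = 39.6.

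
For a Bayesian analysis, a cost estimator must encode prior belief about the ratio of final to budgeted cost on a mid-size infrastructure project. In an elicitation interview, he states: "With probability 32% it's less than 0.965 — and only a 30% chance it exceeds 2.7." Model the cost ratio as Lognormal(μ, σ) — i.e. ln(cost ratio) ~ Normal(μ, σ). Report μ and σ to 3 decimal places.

μ ≈ 0.449, σ ≈ 1.037

If T ~ Lognormal(μ,σ) then ln T ~ Normal(μ,σ), so the p-quantile of ln T is μ + z_p·σ.
ln(0.965) = -0.03563 and ln(2.7) = 0.9933; z_{0.32} = -0.4677, z_{0.7} = 0.5244.
σ = (0.9933 − -0.03563)/(0.5244 − (-0.4677)) = 1.037.
μ = -0.03563 − (-0.4677)·1.037 = 0.449.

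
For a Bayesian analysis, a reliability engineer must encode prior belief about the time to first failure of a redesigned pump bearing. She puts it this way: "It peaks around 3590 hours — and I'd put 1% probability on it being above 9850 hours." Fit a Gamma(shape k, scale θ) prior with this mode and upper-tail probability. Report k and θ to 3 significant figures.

Gamma(k,θ) with k>1 has mode (k−1)θ, so θ = 3590/(k−1).
Need P(X < 9850) = 0.99 with θ tied to k this way. Start at k = 2, θ = 3590: P(X<9850) ≈ 0.759.
Too low — raise k to concentrate. Iterating converges to k ≈ 5.51.
Then θ = 3590/(5.51−1) ≈ 796.

k ≈ 5.51, θ ≈ 796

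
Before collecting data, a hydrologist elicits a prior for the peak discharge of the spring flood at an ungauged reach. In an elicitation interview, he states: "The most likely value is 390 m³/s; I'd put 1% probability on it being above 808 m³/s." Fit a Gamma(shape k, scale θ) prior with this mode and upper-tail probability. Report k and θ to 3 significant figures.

Gamma(k,θ) with k>1 has mode (k−1)θ, so θ = 390/(k−1).
Need P(X < 808) = 0.99 with θ tied to k this way. Start at k = 2, θ = 390: P(X<808) ≈ 0.613.
Too low — raise k to concentrate. Iterating converges to k ≈ 10.2.
Then θ = 390/(10.2−1) ≈ 42.4.

k ≈ 10.2, θ ≈ 42.4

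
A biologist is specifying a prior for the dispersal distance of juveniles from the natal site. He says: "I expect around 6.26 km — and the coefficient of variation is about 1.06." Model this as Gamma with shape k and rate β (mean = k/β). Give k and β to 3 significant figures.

For Gamma(k, rate β): mean = k/β, variance = k/β², so CV = 1/√k.
CV = 1.06, hence k = 1/CV² = 0.89.
Then β = k/mean = 0.89/6.26 = 0.142.

k ≈ 0.89, β ≈ 0.142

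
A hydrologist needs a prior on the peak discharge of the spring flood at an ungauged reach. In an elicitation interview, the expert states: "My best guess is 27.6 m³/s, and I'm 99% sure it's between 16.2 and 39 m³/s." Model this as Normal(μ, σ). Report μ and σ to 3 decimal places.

A symmetric 99% interval runs μ ± z·σ with z = 2.576.
Half-width = 11.4, so σ = 11.4/2.576 = 4.426.
μ is the stated best guess, 27.600.

μ = 27.600, σ = 4.426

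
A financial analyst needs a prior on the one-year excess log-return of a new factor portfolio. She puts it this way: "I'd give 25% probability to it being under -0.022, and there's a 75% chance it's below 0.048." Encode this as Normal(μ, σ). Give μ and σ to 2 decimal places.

μ = 0.01, σ = 0.05

The p-quantile of Normal(μ,σ) is μ + z_p·σ, with z_{0.25} = -0.6745 and z_{0.75} = 0.6745.
Eliminate σ: μ = (z₂·x₁ − z₁·x₂)/(z₂ − z₁) = (0.6745·-0.022 − (-0.6745)·0.048)/1.349 = 0.01.
Then σ = (x₂ − x₁)/(z₂ − z₁) = (0.048 − -0.022)/1.349 = 0.05.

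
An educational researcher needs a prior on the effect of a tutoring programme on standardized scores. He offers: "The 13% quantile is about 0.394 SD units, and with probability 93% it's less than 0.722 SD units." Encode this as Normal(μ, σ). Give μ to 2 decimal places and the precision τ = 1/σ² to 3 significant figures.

The p-quantile of Normal(μ,σ) is μ + z_p·σ, with z_{0.13} = -1.126 and z_{0.93} = 1.476.
Eliminate σ: μ = (z₂·x₁ − z₁·x₂)/(z₂ − z₁) = (1.476·0.394 − (-1.126)·0.722)/2.602 = 0.54.
Then σ = (x₂ − x₁)/(z₂ − z₁) = (0.722 − 0.394)/2.602 = 0.13.
Precision τ = 1/σ² = 1/0.126² = 62.9.

μ = 0.54, τ = 62.9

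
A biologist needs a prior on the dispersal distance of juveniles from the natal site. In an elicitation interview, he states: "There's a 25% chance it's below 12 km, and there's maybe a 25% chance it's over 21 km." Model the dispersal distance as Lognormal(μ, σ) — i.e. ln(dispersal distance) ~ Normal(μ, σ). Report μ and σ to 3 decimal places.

If T ~ Lognormal(μ,σ) then ln T ~ Normal(μ,σ), so the p-quantile of ln T is μ + z_p·σ.
ln(12) = 2.485 and ln(21) = 3.045; z_{0.25} = -0.6745, z_{0.75} = 0.6745.
σ = (3.045 − 2.485)/(0.6745 − (-0.6745)) = 0.415.
μ = 2.485 − (-0.6745)·0.415 = 2.765.

μ ≈ 2.765, σ ≈ 0.415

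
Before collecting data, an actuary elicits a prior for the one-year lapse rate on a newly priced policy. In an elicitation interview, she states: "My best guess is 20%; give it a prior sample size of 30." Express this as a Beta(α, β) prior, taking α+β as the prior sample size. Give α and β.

α = 6, β = 24

Under the effective-sample-size interpretation, Beta(α, β) has prior mean α/(α+β) and prior sample size α+β.
So α+β = 30 and α/(α+β) = 0.2, giving α = 0.2·30 = 6 and β = 30 − 6 = 24.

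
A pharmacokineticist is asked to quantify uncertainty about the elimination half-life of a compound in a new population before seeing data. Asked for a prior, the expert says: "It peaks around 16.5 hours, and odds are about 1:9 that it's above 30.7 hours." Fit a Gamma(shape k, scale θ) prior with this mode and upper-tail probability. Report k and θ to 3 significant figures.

k ≈ 5.95, θ ≈ 3.33

Gamma(k,θ) with k>1 has mode (k−1)θ, so θ = 16.5/(k−1).
Need P(X < 30.7) = 0.9 with θ tied to k this way. Start at k = 2, θ = 16.5: P(X<30.7) ≈ 0.555.
Too low — raise k to concentrate. Iterating converges to k ≈ 5.95.
Then θ = 16.5/(5.95−1) ≈ 3.33.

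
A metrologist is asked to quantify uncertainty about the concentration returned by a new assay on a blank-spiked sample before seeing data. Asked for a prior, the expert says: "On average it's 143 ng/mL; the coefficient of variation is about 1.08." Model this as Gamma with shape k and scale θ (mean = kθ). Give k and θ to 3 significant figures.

For Gamma(k, scale θ): mean = kθ, variance = kθ², so CV = 1/√k.
CV = 1.08, hence k = 1/CV² = 0.857.
Then θ = mean/k = 143/0.857 = 167.

k ≈ 0.857, θ ≈ 167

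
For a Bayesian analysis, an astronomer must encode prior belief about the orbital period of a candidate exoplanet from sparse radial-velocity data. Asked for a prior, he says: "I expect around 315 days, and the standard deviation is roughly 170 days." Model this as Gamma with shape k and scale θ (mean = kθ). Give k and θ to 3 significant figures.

For Gamma(k, scale θ): mean = kθ, variance = kθ², so CV = 1/√k.
CV = SD/mean = 170/315 = 0.5397, hence k = 1/CV² = 3.43.
Then θ = mean/k = 315/3.43 = 91.7.

k ≈ 3.43, θ ≈ 91.7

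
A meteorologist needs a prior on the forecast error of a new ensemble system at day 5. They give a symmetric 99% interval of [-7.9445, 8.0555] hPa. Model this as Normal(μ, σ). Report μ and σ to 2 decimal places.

μ = 0.06, σ = 3.11

A symmetric 99% interval runs μ ± z·σ with z = 2.576.
Half-width = 8, so σ = 8/2.576 = 3.11.
μ is the interval midpoint, 0.06.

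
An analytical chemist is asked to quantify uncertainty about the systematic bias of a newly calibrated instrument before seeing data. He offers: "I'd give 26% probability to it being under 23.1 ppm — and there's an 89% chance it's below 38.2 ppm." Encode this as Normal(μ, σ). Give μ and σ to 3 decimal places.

μ = 28.295, σ = 8.075

The p-quantile of Normal(μ,σ) is μ + z_p·σ, with z_{0.26} = -0.6433 and z_{0.89} = 1.227.
Eliminate σ: μ = (z₂·x₁ − z₁·x₂)/(z₂ − z₁) = (1.227·23.1 − (-0.6433)·38.2)/1.87 = 28.295.
Then σ = (x₂ − x₁)/(z₂ − z₁) = (38.2 − 23.1)/1.87 = 8.075.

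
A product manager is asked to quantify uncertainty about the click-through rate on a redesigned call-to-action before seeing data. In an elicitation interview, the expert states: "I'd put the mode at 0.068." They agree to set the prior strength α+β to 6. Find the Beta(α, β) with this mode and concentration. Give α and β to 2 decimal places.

For α,β > 1 the Beta mode is (α−1)/(α+β−2). With α+β = 6, the mode is (α−1)/4.
Set (α−1)/4 = 0.068 → α = 1 + 0.068·4 = 1.27.
β = 6 − α = 4.73.

α = 1.27, β = 4.73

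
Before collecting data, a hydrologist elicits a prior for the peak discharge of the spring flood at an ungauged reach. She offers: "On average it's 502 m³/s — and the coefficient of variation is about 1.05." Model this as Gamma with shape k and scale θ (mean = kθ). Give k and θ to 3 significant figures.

k ≈ 0.907, θ ≈ 553

For Gamma(k, scale θ): mean = kθ, variance = kθ², so CV = 1/√k.
CV = 1.05, hence k = 1/CV² = 0.907.
Then θ = mean/k = 502/0.907 = 553.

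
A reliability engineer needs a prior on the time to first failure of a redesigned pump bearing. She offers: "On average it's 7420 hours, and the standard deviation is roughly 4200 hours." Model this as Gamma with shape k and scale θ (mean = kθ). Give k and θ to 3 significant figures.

For Gamma(k, scale θ): mean = kθ, variance = kθ², so CV = 1/√k.
CV = SD/mean = 4200/7420 = 0.566, hence k = 1/CV² = 3.12.
Then θ = mean/k = 7420/3.12 = 2380.

k ≈ 3.12, θ ≈ 2380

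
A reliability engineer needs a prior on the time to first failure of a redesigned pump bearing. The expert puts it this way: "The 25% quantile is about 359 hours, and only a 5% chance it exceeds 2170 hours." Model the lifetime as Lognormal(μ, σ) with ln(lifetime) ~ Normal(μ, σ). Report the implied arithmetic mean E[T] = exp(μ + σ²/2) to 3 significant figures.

If T ~ Lognormal(μ,σ) then ln T ~ Normal(μ,σ), so the p-quantile of ln T is μ + z_p·σ.
ln(359) = 5.883 and ln(2170) = 7.682; z_{0.25} = -0.6745, z_{0.95} = 1.645.
σ = (7.682 − 5.883)/(1.645 − (-0.6745)) = 0.776.
μ = 5.883 − (-0.6745)·0.776 = 6.407.
E[T] = exp(μ + σ²/2) = exp(6.407 + 0.3009) = 818 hours.

E[T] ≈ 818 hours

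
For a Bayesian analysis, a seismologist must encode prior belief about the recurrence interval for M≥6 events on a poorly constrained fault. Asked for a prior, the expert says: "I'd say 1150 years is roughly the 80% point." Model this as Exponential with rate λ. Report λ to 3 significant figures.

P(T < 1150.0) = 1 − e^(−λ·1150.0) = 0.8, so λ = −ln(1−0.8)/1150.0 = −ln(0.2)/1150.0 = 0.0014.

λ ≈ 0.0014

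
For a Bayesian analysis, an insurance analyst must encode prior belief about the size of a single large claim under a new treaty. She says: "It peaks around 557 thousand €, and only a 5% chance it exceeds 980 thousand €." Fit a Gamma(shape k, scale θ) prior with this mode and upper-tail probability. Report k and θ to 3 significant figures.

Gamma(k,θ) with k>1 has mode (k−1)θ, so θ = 557/(k−1).
Need P(X < 980) = 0.95 with θ tied to k this way. Start at k = 2, θ = 557: P(X<980) ≈ 0.525.
Too low — raise k to concentrate. Iterating converges to k ≈ 9.74.
Then θ = 557/(9.74−1) ≈ 63.7.

k ≈ 9.74, θ ≈ 63.7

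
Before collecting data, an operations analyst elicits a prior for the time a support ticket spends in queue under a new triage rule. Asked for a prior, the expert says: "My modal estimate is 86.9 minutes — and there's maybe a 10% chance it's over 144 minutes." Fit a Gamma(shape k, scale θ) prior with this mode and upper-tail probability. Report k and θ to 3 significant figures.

Gamma(k,θ) with k>1 has mode (k−1)θ, so θ = 86.9/(k−1).
Need P(X < 144) = 0.9 with θ tied to k this way. Start at k = 2, θ = 86.9: P(X<144) ≈ 0.493.
Too low — raise k to concentrate. Iterating converges to k ≈ 8.4.
Then θ = 86.9/(8.4−1) ≈ 11.7.

k ≈ 8.4, θ ≈ 11.7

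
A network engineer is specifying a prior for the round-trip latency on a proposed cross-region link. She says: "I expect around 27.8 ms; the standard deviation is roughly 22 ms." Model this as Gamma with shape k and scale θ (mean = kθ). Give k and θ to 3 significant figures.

k ≈ 1.6, θ ≈ 17.4

For Gamma(k, scale θ): mean = kθ, variance = kθ², so CV = 1/√k.
CV = SD/mean = 22/27.8 = 0.7914, hence k = 1/CV² = 1.6.
Then θ = mean/k = 27.8/1.6 = 17.4.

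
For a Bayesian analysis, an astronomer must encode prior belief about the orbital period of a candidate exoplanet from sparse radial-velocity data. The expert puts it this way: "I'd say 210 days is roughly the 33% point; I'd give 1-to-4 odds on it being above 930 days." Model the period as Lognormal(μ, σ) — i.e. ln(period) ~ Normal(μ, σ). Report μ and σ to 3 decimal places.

μ ≈ 5.858, σ ≈ 1.161

If T ~ Lognormal(μ,σ) then ln T ~ Normal(μ,σ), so the p-quantile of ln T is μ + z_p·σ.
ln(210) = 5.347 and ln(930) = 6.835; z_{0.33} = -0.4399, z_{0.8} = 0.8416.
σ = (6.835 − 5.347)/(0.8416 − (-0.4399)) = 1.161.
μ = 5.347 − (-0.4399)·1.161 = 5.858.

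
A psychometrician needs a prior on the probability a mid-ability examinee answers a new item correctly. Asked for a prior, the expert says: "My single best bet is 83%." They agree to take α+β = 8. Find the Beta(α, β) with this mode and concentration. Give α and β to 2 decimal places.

α = 5.98, β = 2.02

For α,β > 1 the Beta mode is (α−1)/(α+β−2). With α+β = 8, the mode is (α−1)/6.
Set (α−1)/6 = 0.83 → α = 1 + 0.83·6 = 5.98.
β = 8 − α = 2.02.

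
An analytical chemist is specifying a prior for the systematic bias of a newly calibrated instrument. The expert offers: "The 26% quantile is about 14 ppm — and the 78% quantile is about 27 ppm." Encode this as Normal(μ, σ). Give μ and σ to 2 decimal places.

For Normal(μ,σ), the p-quantile is μ + z_p·σ. Here z_{0.26} = -0.6433, z_{0.78} = 0.7722.
So 14 = μ − 0.6433σ and 27 = μ + 0.7722σ.
Subtracting: σ = (27 − 14)/(0.7722 − (-0.6433)) = 9.18.
Then μ = 14 − (-0.6433)·9.18 = 19.91.

μ = 19.91, σ = 9.18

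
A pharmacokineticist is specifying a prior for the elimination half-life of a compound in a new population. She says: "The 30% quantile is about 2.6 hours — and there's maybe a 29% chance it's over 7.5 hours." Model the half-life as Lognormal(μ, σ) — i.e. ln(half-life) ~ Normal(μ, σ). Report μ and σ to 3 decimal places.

If T ~ Lognormal(μ,σ) then ln T ~ Normal(μ,σ), so the p-quantile of ln T is μ + z_p·σ.
ln(2.6) = 0.9555 and ln(7.5) = 2.015; z_{0.3} = -0.5244, z_{0.71} = 0.5534.
σ = (2.015 − 0.9555)/(0.5534 − (-0.5244)) = 0.983.
μ = 0.9555 − (-0.5244)·0.983 = 1.471.

μ ≈ 1.471, σ ≈ 0.983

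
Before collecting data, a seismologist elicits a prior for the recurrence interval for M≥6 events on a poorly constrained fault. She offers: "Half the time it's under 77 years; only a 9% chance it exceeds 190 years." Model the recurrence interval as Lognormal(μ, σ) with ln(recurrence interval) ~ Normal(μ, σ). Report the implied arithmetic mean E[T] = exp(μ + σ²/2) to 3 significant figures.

If T ~ Lognormal(μ,σ) then ln T ~ Normal(μ,σ), so the p-quantile of ln T is μ + z_p·σ.
ln(77) = 4.344 and ln(190) = 5.247; z_{0.5} = 0, z_{0.91} = 1.341.
σ = (5.247 − 4.344)/(1.341 − (0)) = 0.674.
μ = 4.344 − (0)·0.674 = 4.344.
E[T] = exp(μ + σ²/2) = exp(4.344 + 0.2269) = 96.6 years.

E[T] ≈ 96.6 years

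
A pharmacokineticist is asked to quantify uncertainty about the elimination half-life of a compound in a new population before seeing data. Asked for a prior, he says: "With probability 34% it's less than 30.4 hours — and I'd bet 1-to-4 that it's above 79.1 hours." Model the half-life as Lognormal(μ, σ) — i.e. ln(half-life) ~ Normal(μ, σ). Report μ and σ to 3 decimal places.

μ ≈ 3.729, σ ≈ 0.763

If T ~ Lognormal(μ,σ) then ln T ~ Normal(μ,σ), so the p-quantile of ln T is μ + z_p·σ.
ln(30.4) = 3.414 and ln(79.1) = 4.371; z_{0.34} = -0.4125, z_{0.8} = 0.8416.
σ = (4.371 − 3.414)/(0.8416 − (-0.4125)) = 0.763.
μ = 3.414 − (-0.4125)·0.763 = 3.729.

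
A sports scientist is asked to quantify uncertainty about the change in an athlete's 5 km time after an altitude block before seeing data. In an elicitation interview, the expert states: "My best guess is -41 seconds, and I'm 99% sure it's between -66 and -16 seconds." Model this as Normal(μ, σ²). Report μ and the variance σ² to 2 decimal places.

A symmetric 99% interval runs μ ± z·σ with z = 2.576.
Half-width = 25, so σ = 25/2.576 = 9.706 and σ² = 94.20.
μ is the stated best guess, -41.00.

μ = -41.00, σ² = 94.20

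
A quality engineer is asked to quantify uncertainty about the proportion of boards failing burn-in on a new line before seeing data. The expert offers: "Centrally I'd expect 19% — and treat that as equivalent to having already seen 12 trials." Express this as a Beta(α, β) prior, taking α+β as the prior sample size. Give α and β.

Under the effective-sample-size interpretation, Beta(α, β) has prior mean α/(α+β) and prior sample size α+β.
So α+β = 12 and α/(α+β) = 0.19, giving α = 0.19·12 = 2.28 and β = 12 − 2.28 = 9.72.

α = 2.28, β = 9.72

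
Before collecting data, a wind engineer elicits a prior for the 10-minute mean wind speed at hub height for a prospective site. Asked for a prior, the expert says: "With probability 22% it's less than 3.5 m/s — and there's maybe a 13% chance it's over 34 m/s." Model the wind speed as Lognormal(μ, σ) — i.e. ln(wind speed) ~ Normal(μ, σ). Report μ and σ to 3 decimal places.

If T ~ Lognormal(μ,σ) then ln T ~ Normal(μ,σ), so the p-quantile of ln T is μ + z_p·σ.
ln(3.5) = 1.253 and ln(34) = 3.526; z_{0.22} = -0.7722, z_{0.87} = 1.126.
σ = (3.526 − 1.253)/(1.126 − (-0.7722)) = 1.198.
μ = 1.253 − (-0.7722)·1.198 = 2.177.

μ ≈ 2.177, σ ≈ 1.198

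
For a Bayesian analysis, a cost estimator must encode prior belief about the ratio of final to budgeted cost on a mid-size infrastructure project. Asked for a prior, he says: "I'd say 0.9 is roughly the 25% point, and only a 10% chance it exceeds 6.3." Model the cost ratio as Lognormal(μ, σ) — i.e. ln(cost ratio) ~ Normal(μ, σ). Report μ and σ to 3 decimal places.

μ ≈ 0.566, σ ≈ 0.995

If T ~ Lognormal(μ,σ) then ln T ~ Normal(μ,σ), so the p-quantile of ln T is μ + z_p·σ.
ln(0.9) = -0.1054 and ln(6.3) = 1.841; z_{0.25} = -0.6745, z_{0.9} = 1.282.
σ = (1.841 − -0.1054)/(1.282 − (-0.6745)) = 0.995.
μ = -0.1054 − (-0.6745)·0.995 = 0.566.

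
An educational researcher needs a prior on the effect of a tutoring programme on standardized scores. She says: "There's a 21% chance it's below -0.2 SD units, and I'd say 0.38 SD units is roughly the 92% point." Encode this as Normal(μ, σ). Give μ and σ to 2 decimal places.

For Normal(μ,σ), the p-quantile is μ + z_p·σ. Here z_{0.21} = -0.8064, z_{0.92} = 1.405.
So -0.2 = μ − 0.8064σ and 0.38 = μ + 1.405σ.
Subtracting: σ = (0.38 − -0.2)/(1.405 − (-0.8064)) = 0.26.
Then μ = -0.2 − (-0.8064)·0.26 = 0.01.

μ = 0.01, σ = 0.26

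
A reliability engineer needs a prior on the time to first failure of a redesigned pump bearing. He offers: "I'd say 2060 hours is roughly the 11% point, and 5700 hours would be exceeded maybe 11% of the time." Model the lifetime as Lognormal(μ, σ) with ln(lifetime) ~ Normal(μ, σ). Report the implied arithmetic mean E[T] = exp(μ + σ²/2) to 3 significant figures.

If T ~ Lognormal(μ,σ) then ln T ~ Normal(μ,σ), so the p-quantile of ln T is μ + z_p·σ.
ln(2060) = 7.63 and ln(5700) = 8.648; z_{0.11} = -1.227, z_{0.89} = 1.227.
σ = (8.648 − 7.63)/(1.227 − (-1.227)) = 0.415.
μ = 7.63 − (-1.227)·0.415 = 8.139.
E[T] = exp(μ + σ²/2) = exp(8.139 + 0.0861) = 3730 hours.

E[T] ≈ 3730 hours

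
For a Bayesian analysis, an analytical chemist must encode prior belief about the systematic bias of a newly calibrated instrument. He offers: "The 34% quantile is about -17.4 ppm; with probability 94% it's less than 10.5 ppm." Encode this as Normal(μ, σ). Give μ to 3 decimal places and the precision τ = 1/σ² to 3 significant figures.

The p-quantile of Normal(μ,σ) is μ + z_p·σ, with z_{0.34} = -0.4125 and z_{0.94} = 1.555.
Eliminate σ: μ = (z₂·x₁ − z₁·x₂)/(z₂ − z₁) = (1.555·-17.4 − (-0.4125)·10.5)/1.967 = -11.550.
Then σ = (x₂ − x₁)/(z₂ − z₁) = (10.5 − -17.4)/1.967 = 14.182.
Precision τ = 1/σ² = 1/14.18² = 0.00497.

μ = -11.550, τ = 0.00497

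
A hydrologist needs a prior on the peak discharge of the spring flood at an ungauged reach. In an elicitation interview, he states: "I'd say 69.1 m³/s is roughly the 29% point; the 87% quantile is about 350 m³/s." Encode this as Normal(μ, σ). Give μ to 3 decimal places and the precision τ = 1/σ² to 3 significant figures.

For Normal(μ,σ), the p-quantile is μ + z_p·σ. Here z_{0.29} = -0.5534, z_{0.87} = 1.126.
So 69.1 = μ − 0.5534σ and 350 = μ + 1.126σ.
Subtracting: σ = (350 − 69.1)/(1.126 − (-0.5534)) = 167.225.
Then μ = 69.1 − (-0.5534)·167.225 = 161.640.
Precision τ = 1/σ² = 1/167.2² = 3.58e-05.

μ = 161.640, τ = 3.58e-05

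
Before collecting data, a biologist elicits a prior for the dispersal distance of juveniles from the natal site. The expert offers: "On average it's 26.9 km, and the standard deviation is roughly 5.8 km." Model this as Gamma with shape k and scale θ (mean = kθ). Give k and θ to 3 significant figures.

k ≈ 21.5, θ ≈ 1.25

For Gamma(k, scale θ): mean = kθ, variance = kθ², so CV = 1/√k.
CV = SD/mean = 5.8/26.9 = 0.2156, hence k = 1/CV² = 21.5.
Then θ = mean/k = 26.9/21.5 = 1.25.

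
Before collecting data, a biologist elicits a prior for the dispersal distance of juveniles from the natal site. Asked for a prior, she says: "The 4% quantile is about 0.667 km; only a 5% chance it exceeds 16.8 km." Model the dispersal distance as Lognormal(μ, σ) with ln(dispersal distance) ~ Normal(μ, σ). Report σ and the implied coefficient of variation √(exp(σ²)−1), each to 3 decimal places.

If T ~ Lognormal(μ,σ) then ln T ~ Normal(μ,σ), so the p-quantile of ln T is μ + z_p·σ.
ln(0.667) = -0.405 and ln(16.8) = 2.821; z_{0.04} = -1.751, z_{0.95} = 1.645.
σ = (2.821 − -0.405)/(1.645 − (-1.751)) = 0.950.
μ = -0.405 − (-1.751)·0.950 = 1.258.
CV = √(exp(σ²)−1) = √(exp(0.9028)−1) = 1.211.

σ ≈ 0.950, CV ≈ 1.211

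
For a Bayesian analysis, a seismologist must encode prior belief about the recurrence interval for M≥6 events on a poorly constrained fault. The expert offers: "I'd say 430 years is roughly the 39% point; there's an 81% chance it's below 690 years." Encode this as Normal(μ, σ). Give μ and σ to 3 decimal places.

The p-quantile of Normal(μ,σ) is μ + z_p·σ, with z_{0.39} = -0.2793 and z_{0.81} = 0.8779.
Eliminate σ: μ = (z₂·x₁ − z₁·x₂)/(z₂ − z₁) = (0.8779·430 − (-0.2793)·690)/1.157 = 492.757.
Then σ = (x₂ − x₁)/(z₂ − z₁) = (690 − 430)/1.157 = 224.677.

μ = 492.757, σ = 224.677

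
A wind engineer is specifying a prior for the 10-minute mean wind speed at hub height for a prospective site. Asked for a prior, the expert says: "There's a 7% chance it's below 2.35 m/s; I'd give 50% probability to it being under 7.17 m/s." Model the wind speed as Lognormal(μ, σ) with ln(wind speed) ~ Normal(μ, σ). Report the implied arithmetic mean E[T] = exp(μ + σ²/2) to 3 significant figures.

If T ~ Lognormal(μ,σ) then ln T ~ Normal(μ,σ), so the p-quantile of ln T is μ + z_p·σ.
ln(2.35) = 0.8544 and ln(7.17) = 1.97; z_{0.07} = -1.476, z_{0.5} = 0.
σ = (1.97 − 0.8544)/(0 − (-1.476)) = 0.756.
μ = 0.8544 − (-1.476)·0.756 = 1.970.
E[T] = exp(μ + σ²/2) = exp(1.970 + 0.2857) = 9.54 m/s.

E[T] ≈ 9.54 m/s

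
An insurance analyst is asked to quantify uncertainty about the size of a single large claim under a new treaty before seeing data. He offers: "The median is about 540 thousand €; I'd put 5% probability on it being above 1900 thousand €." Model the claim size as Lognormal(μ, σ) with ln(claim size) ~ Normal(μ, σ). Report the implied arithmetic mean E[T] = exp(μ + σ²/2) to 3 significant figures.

E[T] ≈ 723 thousand €

If T ~ Lognormal(μ,σ) then ln T ~ Normal(μ,σ), so the p-quantile of ln T is μ + z_p·σ.
ln(540) = 6.292 and ln(1900) = 7.55; z_{0.5} = 0, z_{0.95} = 1.645.
σ = (7.55 − 6.292)/(1.645 − (0)) = 0.765.
μ = 6.292 − (0)·0.765 = 6.292.
E[T] = exp(μ + σ²/2) = exp(6.292 + 0.2925) = 723 thousand €.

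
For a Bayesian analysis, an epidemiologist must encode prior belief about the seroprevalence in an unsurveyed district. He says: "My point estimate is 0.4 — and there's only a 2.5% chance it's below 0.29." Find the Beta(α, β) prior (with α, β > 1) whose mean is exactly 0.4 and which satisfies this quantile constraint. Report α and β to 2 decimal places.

With mean 0.4 fixed, write α = 0.4s, β = 0.6s where s = α+β.
Need P(θ < 0.29) = 0.025 under Beta(0.4s, 0.6s). Normal approximation: (q−m)/√(m(1−m)/s) ≈ z_{0.025} = -1.96, so s ≈ 0.4·0.6·(-1.96)²/(0.29−0.4)² = 76.2.
At s = 76.2: P(θ<0.29) ≈ 0.021. Adjusting to match 0.025 gives s ≈ 71.16.
So α = 0.4·71.16 ≈ 28.47, β = 0.6·71.16 ≈ 42.70.

α ≈ 28.47, β ≈ 42.70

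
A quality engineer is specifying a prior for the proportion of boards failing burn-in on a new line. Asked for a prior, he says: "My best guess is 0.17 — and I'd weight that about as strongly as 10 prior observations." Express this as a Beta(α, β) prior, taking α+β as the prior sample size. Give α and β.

Under the effective-sample-size interpretation, Beta(α, β) has prior mean α/(α+β) and prior sample size α+β.
So α+β = 10 and α/(α+β) = 0.17, giving α = 0.17·10 = 1.7 and β = 10 − 1.7 = 8.3.

α = 1.7, β = 8.3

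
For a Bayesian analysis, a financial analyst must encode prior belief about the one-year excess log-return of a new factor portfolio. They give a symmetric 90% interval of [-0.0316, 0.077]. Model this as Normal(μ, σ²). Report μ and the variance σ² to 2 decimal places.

A symmetric 90% interval runs μ ± z·σ with z = 1.645.
Half-width = 0.0543, so σ = 0.0543/1.645 = 0.033 and σ² = 0.00.
μ is the interval midpoint, 0.02.

μ = 0.02, σ² = 0.00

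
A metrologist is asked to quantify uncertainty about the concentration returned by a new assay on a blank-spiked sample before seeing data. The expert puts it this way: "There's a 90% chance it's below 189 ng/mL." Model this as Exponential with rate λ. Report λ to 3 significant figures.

P(T < 189.0) = 1 − e^(−λ·189.0) = 0.9, so λ = −ln(1−0.9)/189.0 = −ln(0.1)/189.0 = 0.0122.

λ ≈ 0.0122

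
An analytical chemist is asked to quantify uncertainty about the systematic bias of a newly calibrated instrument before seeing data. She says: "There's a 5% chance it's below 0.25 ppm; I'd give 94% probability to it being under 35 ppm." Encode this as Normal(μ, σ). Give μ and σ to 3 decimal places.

The p-quantile of Normal(μ,σ) is μ + z_p·σ, with z_{0.05} = -1.645 and z_{0.94} = 1.555.
Eliminate σ: μ = (z₂·x₁ − z₁·x₂)/(z₂ − z₁) = (1.555·0.25 − (-1.645)·35)/3.2 = 18.114.
Then σ = (x₂ − x₁)/(z₂ − z₁) = (35 − 0.25)/3.2 = 10.861.

μ = 18.114, σ = 10.861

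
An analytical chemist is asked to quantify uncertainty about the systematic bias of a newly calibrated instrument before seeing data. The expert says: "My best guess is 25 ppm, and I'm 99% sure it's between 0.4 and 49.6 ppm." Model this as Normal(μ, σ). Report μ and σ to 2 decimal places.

μ = 25.00, σ = 9.55

A symmetric 99% interval runs μ ± z·σ with z = 2.576.
Half-width = 24.6, so σ = 24.6/2.576 = 9.55.
μ is the stated best guess, 25.00.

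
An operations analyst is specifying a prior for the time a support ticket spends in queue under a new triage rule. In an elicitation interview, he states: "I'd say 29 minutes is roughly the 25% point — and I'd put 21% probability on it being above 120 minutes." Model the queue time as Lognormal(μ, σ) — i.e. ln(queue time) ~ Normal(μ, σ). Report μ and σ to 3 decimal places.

μ ≈ 4.014, σ ≈ 0.959

If T ~ Lognormal(μ,σ) then ln T ~ Normal(μ,σ), so the p-quantile of ln T is μ + z_p·σ.
ln(29) = 3.367 and ln(120) = 4.787; z_{0.25} = -0.6745, z_{0.79} = 0.8064.
σ = (4.787 − 3.367)/(0.8064 − (-0.6745)) = 0.959.
μ = 3.367 − (-0.6745)·0.959 = 4.014.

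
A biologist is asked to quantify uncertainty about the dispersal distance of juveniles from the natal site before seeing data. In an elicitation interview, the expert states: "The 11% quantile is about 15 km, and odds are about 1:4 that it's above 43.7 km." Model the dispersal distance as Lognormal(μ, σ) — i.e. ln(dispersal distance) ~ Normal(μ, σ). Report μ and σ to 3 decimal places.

If T ~ Lognormal(μ,σ) then ln T ~ Normal(μ,σ), so the p-quantile of ln T is μ + z_p·σ.
ln(15) = 2.708 and ln(43.7) = 3.777; z_{0.11} = -1.227, z_{0.8} = 0.8416.
σ = (3.777 − 2.708)/(0.8416 − (-1.227)) = 0.517.
μ = 2.708 − (-1.227)·0.517 = 3.342.

μ ≈ 3.342, σ ≈ 0.517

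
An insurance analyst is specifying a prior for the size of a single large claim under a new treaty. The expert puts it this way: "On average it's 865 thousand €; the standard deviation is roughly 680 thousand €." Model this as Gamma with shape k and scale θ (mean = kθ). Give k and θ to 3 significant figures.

For Gamma(k, scale θ): mean = kθ, variance = kθ², so CV = 1/√k.
CV = SD/mean = 680/865 = 0.7861, hence k = 1/CV² = 1.62.
Then θ = mean/k = 865/1.62 = 535.

k ≈ 1.62, θ ≈ 535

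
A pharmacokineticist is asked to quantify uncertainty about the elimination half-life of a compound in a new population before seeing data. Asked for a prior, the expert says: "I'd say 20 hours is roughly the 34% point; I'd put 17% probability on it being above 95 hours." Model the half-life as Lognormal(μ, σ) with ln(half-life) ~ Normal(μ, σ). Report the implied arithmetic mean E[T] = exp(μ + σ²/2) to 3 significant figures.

E[T] ≈ 61.3 hours

If T ~ Lognormal(μ,σ) then ln T ~ Normal(μ,σ), so the p-quantile of ln T is μ + z_p·σ.
ln(20) = 2.996 and ln(95) = 4.554; z_{0.34} = -0.4125, z_{0.83} = 0.9542.
σ = (4.554 − 2.996)/(0.9542 − (-0.4125)) = 1.140.
μ = 2.996 − (-0.4125)·1.140 = 3.466.
E[T] = exp(μ + σ²/2) = exp(3.466 + 0.6500) = 61.3 hours.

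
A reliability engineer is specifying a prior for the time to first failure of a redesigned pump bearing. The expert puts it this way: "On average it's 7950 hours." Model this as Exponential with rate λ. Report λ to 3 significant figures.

Exponential mean = 1/λ, so λ = 1/7950.0 = 0.000126.

λ ≈ 0.000126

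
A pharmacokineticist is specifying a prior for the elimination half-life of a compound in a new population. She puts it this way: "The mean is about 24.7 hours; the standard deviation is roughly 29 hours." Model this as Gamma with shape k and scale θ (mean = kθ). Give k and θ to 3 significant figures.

For Gamma(k, scale θ): mean = kθ, variance = kθ², so CV = 1/√k.
CV = SD/mean = 29/24.7 = 1.174, hence k = 1/CV² = 0.725.
Then θ = mean/k = 24.7/0.725 = 34.

k ≈ 0.725, θ ≈ 34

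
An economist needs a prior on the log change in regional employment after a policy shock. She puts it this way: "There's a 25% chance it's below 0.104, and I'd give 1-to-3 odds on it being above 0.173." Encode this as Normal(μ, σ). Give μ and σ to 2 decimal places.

The p-quantile of Normal(μ,σ) is μ + z_p·σ, with z_{0.25} = -0.6745 and z_{0.75} = 0.6745.
Eliminate σ: μ = (z₂·x₁ − z₁·x₂)/(z₂ − z₁) = (0.6745·0.104 − (-0.6745)·0.173)/1.349 = 0.14.
Then σ = (x₂ − x₁)/(z₂ − z₁) = (0.173 − 0.104)/1.349 = 0.05.

μ = 0.14, σ = 0.05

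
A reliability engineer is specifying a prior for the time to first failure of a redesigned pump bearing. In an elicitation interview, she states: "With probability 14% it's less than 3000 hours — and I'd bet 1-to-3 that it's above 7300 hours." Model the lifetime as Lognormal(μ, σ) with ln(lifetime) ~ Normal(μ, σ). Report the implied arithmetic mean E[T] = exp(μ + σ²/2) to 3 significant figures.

E[T] ≈ 5900 hours

If T ~ Lognormal(μ,σ) then ln T ~ Normal(μ,σ), so the p-quantile of ln T is μ + z_p·σ.
ln(3000) = 8.006 and ln(7300) = 8.896; z_{0.14} = -1.08, z_{0.75} = 0.6745.
σ = (8.896 − 8.006)/(0.6745 − (-1.08)) = 0.507.
μ = 8.006 − (-1.08)·0.507 = 8.554.
E[T] = exp(μ + σ²/2) = exp(8.554 + 0.1284) = 5900 hours.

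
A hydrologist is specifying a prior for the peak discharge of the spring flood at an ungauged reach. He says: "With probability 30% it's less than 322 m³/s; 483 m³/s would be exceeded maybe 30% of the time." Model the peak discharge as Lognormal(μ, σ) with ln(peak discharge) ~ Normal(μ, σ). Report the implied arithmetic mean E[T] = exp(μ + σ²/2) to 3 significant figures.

If T ~ Lognormal(μ,σ) then ln T ~ Normal(μ,σ), so the p-quantile of ln T is μ + z_p·σ.
ln(322) = 5.775 and ln(483) = 6.18; z_{0.3} = -0.5244, z_{0.7} = 0.5244.
σ = (6.18 − 5.775)/(0.5244 − (-0.5244)) = 0.387.
μ = 5.775 − (-0.5244)·0.387 = 5.977.
E[T] = exp(μ + σ²/2) = exp(5.977 + 0.0747) = 425 m³/s.

E[T] ≈ 425 m³/s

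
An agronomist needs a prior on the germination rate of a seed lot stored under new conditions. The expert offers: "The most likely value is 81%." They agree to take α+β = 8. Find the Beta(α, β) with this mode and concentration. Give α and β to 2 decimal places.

For α,β > 1 the Beta mode is (α−1)/(α+β−2). With α+β = 8, the mode is (α−1)/6.
Set (α−1)/6 = 0.81 → α = 1 + 0.81·6 = 5.86.
β = 8 − α = 2.14.

α = 5.86, β = 2.14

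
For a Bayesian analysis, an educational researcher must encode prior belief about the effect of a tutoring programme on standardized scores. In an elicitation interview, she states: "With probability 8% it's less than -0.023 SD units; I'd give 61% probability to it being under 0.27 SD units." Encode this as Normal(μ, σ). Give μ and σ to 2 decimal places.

μ = 0.22, σ = 0.17

The p-quantile of Normal(μ,σ) is μ + z_p·σ, with z_{0.08} = -1.405 and z_{0.61} = 0.2793.
Eliminate σ: μ = (z₂·x₁ − z₁·x₂)/(z₂ − z₁) = (0.2793·-0.023 − (-1.405)·0.27)/1.684 = 0.22.
Then σ = (x₂ − x₁)/(z₂ − z₁) = (0.27 − -0.023)/1.684 = 0.17.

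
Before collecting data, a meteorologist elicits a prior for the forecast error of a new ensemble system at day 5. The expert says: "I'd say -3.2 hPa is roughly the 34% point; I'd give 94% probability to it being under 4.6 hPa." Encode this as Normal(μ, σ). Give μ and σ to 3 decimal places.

The p-quantile of Normal(μ,σ) is μ + z_p·σ, with z_{0.34} = -0.4125 and z_{0.94} = 1.555.
Eliminate σ: μ = (z₂·x₁ − z₁·x₂)/(z₂ − z₁) = (1.555·-3.2 − (-0.4125)·4.6)/1.967 = -1.565.
Then σ = (x₂ − x₁)/(z₂ − z₁) = (4.6 − -3.2)/1.967 = 3.965.

μ = -1.565, σ = 3.965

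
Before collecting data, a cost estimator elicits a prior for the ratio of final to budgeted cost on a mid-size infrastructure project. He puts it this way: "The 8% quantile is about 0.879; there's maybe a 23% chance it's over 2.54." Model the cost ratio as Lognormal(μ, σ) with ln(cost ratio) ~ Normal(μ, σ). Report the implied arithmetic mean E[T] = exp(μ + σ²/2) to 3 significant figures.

E[T] ≈ 1.99

If T ~ Lognormal(μ,σ) then ln T ~ Normal(μ,σ), so the p-quantile of ln T is μ + z_p·σ.
ln(0.879) = -0.129 and ln(2.54) = 0.9322; z_{0.08} = -1.405, z_{0.77} = 0.7388.
σ = (0.9322 − -0.129)/(0.7388 − (-1.405)) = 0.495.
μ = -0.129 − (-1.405)·0.495 = 0.566.
E[T] = exp(μ + σ²/2) = exp(0.566 + 0.1225) = 1.99.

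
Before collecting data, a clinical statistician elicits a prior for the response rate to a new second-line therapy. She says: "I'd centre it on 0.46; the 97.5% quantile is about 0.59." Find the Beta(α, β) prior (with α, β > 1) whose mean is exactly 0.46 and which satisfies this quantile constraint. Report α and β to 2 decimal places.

α ≈ 25.85, β ≈ 30.35

With mean 0.46 fixed, write α = 0.46s, β = 0.54s where s = α+β.
Need P(θ < 0.59) = 0.975 under Beta(0.46s, 0.54s). Normal approximation: (q−m)/√(m(1−m)/s) ≈ z_{0.975} = 1.96, so s ≈ 0.46·0.54·(1.96)²/(0.59−0.46)² = 56.5.
At s = 56.5: P(θ<0.59) ≈ 0.975. Adjusting to match 0.975 gives s ≈ 56.20.
So α = 0.46·56.20 ≈ 25.85, β = 0.54·56.20 ≈ 30.35.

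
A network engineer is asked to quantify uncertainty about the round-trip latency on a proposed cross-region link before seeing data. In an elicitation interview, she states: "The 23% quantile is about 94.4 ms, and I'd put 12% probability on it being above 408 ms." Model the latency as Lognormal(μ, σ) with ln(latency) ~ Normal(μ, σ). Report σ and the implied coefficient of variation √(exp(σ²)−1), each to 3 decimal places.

σ ≈ 0.765, CV ≈ 0.892

If T ~ Lognormal(μ,σ) then ln T ~ Normal(μ,σ), so the p-quantile of ln T is μ + z_p·σ.
ln(94.4) = 4.548 and ln(408) = 6.011; z_{0.23} = -0.7388, z_{0.88} = 1.175.
σ = (6.011 − 4.548)/(1.175 − (-0.7388)) = 0.765.
μ = 4.548 − (-0.7388)·0.765 = 5.113.
CV = √(exp(σ²)−1) = √(exp(0.5849)−1) = 0.892.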